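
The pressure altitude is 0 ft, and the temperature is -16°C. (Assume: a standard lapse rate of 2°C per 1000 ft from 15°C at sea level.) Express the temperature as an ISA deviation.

ISA temperature at 0 ft = 15 − 2 × (0/1000) = 15°C.
Deviation = OAT − ISA = -16 − 15 = -31°C.

ISA-31°C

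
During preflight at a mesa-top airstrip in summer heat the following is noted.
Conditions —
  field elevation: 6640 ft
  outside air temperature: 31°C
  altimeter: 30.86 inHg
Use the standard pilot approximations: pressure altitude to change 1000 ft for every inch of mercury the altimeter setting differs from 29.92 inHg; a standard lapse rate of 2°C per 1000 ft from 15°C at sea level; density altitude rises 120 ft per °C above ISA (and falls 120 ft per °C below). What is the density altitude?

Pressure altitude = 6640 + (29.92 − 30.86) × 1000 = 6640 + (-940) = 5700 ft.
ISA temperature at 5700 ft = 15 − 2 × (5700/1000) = 3.6°C.
ISA deviation = 31 − 3.6 = +27.4°C.
Density altitude = 5700 + 120 × (27.4) = 8988 ft.

8988 ft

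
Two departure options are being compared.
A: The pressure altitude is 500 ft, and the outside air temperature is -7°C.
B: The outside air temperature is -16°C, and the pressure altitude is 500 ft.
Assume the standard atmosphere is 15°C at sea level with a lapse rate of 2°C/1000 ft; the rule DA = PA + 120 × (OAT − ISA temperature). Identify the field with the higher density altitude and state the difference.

A by 1080 ft

A: ISA temp = 14°C, deviation -21°C, DA = 500 + 120 × (-21) = -2020 ft.
B: ISA temp = 14°C, deviation -30°C, DA = 500 + 120 × (-30) = -3100 ft.
A is higher by -2020 − (-3100) = 1080 ft.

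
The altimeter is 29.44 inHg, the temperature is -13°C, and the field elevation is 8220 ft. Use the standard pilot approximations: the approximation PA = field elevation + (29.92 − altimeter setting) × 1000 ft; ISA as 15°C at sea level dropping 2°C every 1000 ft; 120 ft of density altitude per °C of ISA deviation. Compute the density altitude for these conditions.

Pressure altitude = 8220 + (29.92 − 29.44) × 1000 = 8220 + (+480) = 8700 ft.
ISA temperature at 8700 ft = 15 − 2 × (8700/1000) = -2.4°C.
ISA deviation = -13 − (-2.4) = -10.6°C.
Density altitude = 8700 + 120 × (-10.6) = 7428 ft.

7428 ft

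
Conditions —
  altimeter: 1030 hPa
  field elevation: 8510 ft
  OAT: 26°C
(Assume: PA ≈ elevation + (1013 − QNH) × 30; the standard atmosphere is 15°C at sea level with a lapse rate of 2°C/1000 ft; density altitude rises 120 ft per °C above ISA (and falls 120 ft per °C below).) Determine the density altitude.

Pressure altitude = 8510 + (1013 − 1030) × 30 = 8510 + (-510) = 8000 ft.
ISA temperature at 8000 ft = 15 − 2 × (8000/1000) = -1°C.
ISA deviation = 26 − (-1) = +27°C.
Density altitude = 8000 + 120 × (27) = 11240 ft.

11240 ft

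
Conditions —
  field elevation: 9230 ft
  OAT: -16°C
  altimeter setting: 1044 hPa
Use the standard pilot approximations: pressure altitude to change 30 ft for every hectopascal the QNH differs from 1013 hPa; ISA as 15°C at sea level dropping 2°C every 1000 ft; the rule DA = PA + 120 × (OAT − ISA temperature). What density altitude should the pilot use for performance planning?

6572 ft

Pressure altitude = 9230 + (1013 − 1044) × 30 = 9230 + (-930) = 8300 ft.
ISA temperature at 8300 ft = 15 − 2 × (8300/1000) = -1.6°C.
ISA deviation = -16 − (-1.6) = -14.4°C.
Density altitude = 8300 + 120 × (-14.4) = 6572 ft.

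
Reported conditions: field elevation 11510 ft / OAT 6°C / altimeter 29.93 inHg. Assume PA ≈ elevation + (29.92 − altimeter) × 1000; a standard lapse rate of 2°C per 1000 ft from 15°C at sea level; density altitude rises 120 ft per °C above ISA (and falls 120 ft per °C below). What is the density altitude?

Pressure altitude = 11510 + (29.92 − 29.93) × 1000 = 11510 + (-10) = 11500 ft.
ISA temperature at 11500 ft = 15 − 2 × (11500/1000) = -8°C.
ISA deviation = 6 − (-8) = +14°C.
Density altitude = 11500 + 120 × (14) = 13180 ft.

13180 ft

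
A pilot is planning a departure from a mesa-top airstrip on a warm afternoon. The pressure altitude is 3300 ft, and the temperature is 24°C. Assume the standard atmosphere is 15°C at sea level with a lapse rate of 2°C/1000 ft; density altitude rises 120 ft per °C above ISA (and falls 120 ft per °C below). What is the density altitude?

5172 ft

ISA temperature at 3300 ft = 15 − 2 × (3300/1000) = 8.4°C.
ISA deviation = 24 − 8.4 = +15.6°C.
Density altitude = 3300 + 120 × (15.6) = 3300 + (+1872) = 5172 ft.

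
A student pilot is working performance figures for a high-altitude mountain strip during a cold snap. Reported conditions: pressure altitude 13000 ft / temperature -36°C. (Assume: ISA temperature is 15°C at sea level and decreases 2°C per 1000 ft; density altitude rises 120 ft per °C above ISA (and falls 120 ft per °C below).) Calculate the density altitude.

ISA temperature at 13000 ft = 15 − 2 × (13000/1000) = -11°C.
ISA deviation = -36 − (-11) = -25°C.
Density altitude = 13000 + 120 × (-25) = 13000 + (-3000) = 10000 ft.

10000 ft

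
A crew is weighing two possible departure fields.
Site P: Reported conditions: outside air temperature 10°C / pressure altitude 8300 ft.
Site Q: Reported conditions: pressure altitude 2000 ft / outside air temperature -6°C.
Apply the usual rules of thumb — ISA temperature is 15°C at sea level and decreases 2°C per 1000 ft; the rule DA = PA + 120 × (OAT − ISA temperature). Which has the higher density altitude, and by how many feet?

Site P by 9732 ft

Site P: ISA temp = -1.6°C, deviation +11.6°C, DA = 8300 + 120 × 11.6 = 9692 ft.
Site Q: ISA temp = 11°C, deviation -17°C, DA = 2000 + 120 × (-17) = -40 ft.
Site P is higher by 9692 − (-40) = 9732 ft.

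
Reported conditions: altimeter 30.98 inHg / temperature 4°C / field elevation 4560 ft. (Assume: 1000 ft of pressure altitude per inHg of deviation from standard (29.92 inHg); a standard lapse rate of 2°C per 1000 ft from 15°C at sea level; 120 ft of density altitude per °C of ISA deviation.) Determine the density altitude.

3020 ft

Pressure altitude = 4560 + (29.92 − 30.98) × 1000 = 4560 + (-1060) = 3500 ft.
ISA temperature at 3500 ft = 15 − 2 × (3500/1000) = 8°C.
ISA deviation = 4 − 8 = -4°C.
Density altitude = 3500 + 120 × (-4) = 3020 ft.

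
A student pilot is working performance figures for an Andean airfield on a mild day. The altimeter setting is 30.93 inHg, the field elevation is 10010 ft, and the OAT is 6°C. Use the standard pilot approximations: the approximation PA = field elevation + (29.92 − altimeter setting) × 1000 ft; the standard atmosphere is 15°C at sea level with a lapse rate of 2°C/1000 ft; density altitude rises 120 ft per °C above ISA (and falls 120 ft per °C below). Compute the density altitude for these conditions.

10080 ft

Pressure altitude = 10010 + (29.92 − 30.93) × 1000 = 10010 + (-1010) = 9000 ft.
ISA temperature at 9000 ft = 15 − 2 × (9000/1000) = -3°C.
ISA deviation = 6 − (-3) = +9°C.
Density altitude = 9000 + 120 × (9) = 10080 ft.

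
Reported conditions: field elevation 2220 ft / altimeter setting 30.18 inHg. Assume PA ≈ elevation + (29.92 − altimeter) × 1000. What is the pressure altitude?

1960 ft

Pressure correction = (29.92 − 30.18) × 1000 = -260 ft.
Pressure altitude = 2220 + (-260) = 1960 ft.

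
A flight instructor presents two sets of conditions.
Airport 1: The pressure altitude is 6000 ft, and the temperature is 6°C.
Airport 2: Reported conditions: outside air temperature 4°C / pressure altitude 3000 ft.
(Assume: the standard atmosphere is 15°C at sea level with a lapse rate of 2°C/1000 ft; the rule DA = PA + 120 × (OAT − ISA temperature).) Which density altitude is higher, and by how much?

Airport 1 by 3960 ft

Airport 1: ISA temp = 3°C, deviation +3°C, DA = 6000 + 120 × 3 = 6360 ft.
Airport 2: ISA temp = 9°C, deviation -5°C, DA = 3000 + 120 × (-5) = 2400 ft.
Airport 1 is higher by 6360 − 2400 = 3960 ft.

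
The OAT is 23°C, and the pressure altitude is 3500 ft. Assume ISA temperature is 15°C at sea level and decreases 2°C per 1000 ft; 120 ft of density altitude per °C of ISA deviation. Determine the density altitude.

5300 ft

ISA temperature at 3500 ft = 15 − 2 × (3500/1000) = 8°C.
ISA deviation = 23 − 8 = +15°C.
Density altitude = 3500 + 120 × (15) = 3500 + (+1800) = 5300 ft.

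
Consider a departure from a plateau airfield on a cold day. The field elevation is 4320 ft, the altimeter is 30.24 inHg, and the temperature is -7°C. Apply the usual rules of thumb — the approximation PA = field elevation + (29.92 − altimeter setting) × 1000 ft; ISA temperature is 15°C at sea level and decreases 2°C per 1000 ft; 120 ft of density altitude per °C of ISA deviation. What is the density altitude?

Pressure altitude = 4320 + (29.92 − 30.24) × 1000 = 4320 + (-320) = 4000 ft.
ISA temperature at 4000 ft = 15 − 2 × (4000/1000) = 7°C.
ISA deviation = -7 − 7 = -14°C.
Density altitude = 4000 + 120 × (-14) = 2320 ft.

2320 ft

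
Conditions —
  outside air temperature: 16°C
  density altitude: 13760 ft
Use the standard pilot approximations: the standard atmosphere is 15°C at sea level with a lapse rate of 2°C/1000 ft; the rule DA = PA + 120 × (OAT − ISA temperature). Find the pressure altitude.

DA = PA + 120 × (OAT − (15 − 2·PA/1000)) = PA + 120·OAT − 1800 + 0.24·PA = 1.24·PA + 120·OAT − 1800.
So 1.24·PA = 13760 − 120 × 16 + 1800 = 13640.
PA = 13640 / 1.24 = 11000 ft.

11000 ft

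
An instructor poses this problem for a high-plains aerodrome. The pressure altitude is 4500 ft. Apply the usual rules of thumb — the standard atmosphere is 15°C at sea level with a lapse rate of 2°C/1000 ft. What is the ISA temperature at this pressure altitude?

ISA temperature = 15 − 2 × (4500/1000) = 15 − 9 = 6°C.

6°C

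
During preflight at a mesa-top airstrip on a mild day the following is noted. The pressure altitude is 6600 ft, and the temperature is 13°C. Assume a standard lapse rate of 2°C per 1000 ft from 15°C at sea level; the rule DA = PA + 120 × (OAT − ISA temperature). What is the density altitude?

7944 ft

ISA temperature at 6600 ft = 15 − 2 × (6600/1000) = 1.8°C.
ISA deviation = 13 − 1.8 = +11.2°C.
Density altitude = 6600 + 120 × (11.2) = 6600 + (+1344) = 7944 ft.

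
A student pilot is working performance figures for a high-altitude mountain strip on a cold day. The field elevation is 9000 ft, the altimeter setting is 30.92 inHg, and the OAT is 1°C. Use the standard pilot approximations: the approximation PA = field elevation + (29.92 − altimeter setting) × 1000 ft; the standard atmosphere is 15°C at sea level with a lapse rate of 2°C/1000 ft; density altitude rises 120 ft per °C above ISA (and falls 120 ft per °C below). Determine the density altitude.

Pressure altitude = 9000 + (29.92 − 30.92) × 1000 = 9000 + (-1000) = 8000 ft.
ISA temperature at 8000 ft = 15 − 2 × (8000/1000) = -1°C.
ISA deviation = 1 − (-1) = +2°C.
Density altitude = 8000 + 120 × (2) = 8240 ft.

8240 ft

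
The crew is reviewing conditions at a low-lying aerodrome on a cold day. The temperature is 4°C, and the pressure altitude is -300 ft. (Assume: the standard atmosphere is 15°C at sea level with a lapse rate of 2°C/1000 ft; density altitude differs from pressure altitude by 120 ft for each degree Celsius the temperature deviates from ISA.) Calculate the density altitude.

-1692 ft

ISA temperature at -300 ft = 15 − 2 × (-300/1000) = 15.6°C.
ISA deviation = 4 − 15.6 = -11.6°C.
Density altitude = -300 + 120 × (-11.6) = -300 + (-1392) = -1692 ft.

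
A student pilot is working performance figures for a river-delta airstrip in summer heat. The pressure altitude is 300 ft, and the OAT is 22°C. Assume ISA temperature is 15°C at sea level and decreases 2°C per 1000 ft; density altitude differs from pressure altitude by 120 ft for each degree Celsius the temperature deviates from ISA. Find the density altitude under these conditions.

ISA temperature at 300 ft = 15 − 2 × (300/1000) = 14.4°C.
ISA deviation = 22 − 14.4 = +7.6°C.
Density altitude = 300 + 120 × (7.6) = 300 + (+912) = 1212 ft.

1212 ft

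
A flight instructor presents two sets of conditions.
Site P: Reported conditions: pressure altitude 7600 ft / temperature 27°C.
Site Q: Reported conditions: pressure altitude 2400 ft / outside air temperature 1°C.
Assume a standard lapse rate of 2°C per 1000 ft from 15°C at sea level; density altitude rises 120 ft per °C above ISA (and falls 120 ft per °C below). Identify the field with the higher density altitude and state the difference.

Site P: ISA temp = -0.2°C, deviation +27.2°C, DA = 7600 + 120 × 27.2 = 10864 ft.
Site Q: ISA temp = 10.2°C, deviation -9.2°C, DA = 2400 + 120 × (-9.2) = 1296 ft.
Site P is higher by 10864 − 1296 = 9568 ft.

Site P by 9568 ft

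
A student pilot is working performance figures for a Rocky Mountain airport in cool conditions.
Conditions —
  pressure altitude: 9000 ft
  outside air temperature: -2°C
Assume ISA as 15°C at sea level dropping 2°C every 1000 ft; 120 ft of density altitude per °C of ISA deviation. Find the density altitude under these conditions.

9120 ft

ISA temperature at 9000 ft = 15 − 2 × (9000/1000) = -3°C.
ISA deviation = -2 − (-3) = +1°C.
Density altitude = 9000 + 120 × (1) = 9000 + (+120) = 9120 ft.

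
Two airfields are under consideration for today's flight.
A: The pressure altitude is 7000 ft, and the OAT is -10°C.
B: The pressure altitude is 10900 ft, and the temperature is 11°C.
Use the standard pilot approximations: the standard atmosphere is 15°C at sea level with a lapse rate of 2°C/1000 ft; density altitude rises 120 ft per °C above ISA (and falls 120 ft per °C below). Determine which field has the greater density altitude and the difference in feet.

A: ISA temp = 1°C, deviation -11°C, DA = 7000 + 120 × (-11) = 5680 ft.
B: ISA temp = -6.8°C, deviation +17.8°C, DA = 10900 + 120 × 17.8 = 13036 ft.
B is higher by 13036 − 5680 = 7356 ft.

B by 7356 ft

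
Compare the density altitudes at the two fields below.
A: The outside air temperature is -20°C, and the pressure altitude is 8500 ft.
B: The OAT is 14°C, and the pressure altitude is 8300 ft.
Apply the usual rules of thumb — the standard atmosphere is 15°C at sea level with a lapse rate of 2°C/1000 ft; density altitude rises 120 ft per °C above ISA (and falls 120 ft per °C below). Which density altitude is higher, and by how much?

A: ISA temp = -2°C, deviation -18°C, DA = 8500 + 120 × (-18) = 6340 ft.
B: ISA temp = -1.6°C, deviation +15.6°C, DA = 8300 + 120 × 15.6 = 10172 ft.
B is higher by 10172 − 6340 = 3832 ft.

B by 3832 ft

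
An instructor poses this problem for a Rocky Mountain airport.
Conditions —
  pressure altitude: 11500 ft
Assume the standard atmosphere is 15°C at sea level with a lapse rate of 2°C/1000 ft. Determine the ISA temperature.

ISA temperature = 15 − 2 × (11500/1000) = 15 − 23 = -8°C.

-8°C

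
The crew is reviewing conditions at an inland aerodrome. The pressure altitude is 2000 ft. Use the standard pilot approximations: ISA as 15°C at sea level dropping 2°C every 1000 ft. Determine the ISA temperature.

11°C

ISA temperature = 15 − 2 × (2000/1000) = 15 − 4 = 11°C.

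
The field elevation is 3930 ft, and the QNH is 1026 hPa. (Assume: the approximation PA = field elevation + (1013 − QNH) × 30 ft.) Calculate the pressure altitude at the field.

Pressure correction = (1013 − 1026) × 30 = -390 ft.
Pressure altitude = 3930 + (-390) = 3540 ft.

3540 ft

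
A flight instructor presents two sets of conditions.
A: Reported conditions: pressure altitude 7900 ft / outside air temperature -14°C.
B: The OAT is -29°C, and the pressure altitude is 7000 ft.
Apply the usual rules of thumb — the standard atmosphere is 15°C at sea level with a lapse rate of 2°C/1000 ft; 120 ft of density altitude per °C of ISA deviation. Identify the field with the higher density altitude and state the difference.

A by 2916 ft

A: ISA temp = -0.8°C, deviation -13.2°C, DA = 7900 + 120 × (-13.2) = 6316 ft.
B: ISA temp = 1°C, deviation -30°C, DA = 7000 + 120 × (-30) = 3400 ft.
A is higher by 6316 − 3400 = 2916 ft.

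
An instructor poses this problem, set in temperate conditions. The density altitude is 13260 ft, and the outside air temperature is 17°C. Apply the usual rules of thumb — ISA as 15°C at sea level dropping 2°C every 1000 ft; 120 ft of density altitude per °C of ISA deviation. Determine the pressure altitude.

DA = PA + 120 × (OAT − (15 − 2·PA/1000)) = PA + 120·OAT − 1800 + 0.24·PA = 1.24·PA + 120·OAT − 1800.
So 1.24·PA = 13260 − 120 × 17 + 1800 = 13020.
PA = 13020 / 1.24 = 10500 ft.

10500 ft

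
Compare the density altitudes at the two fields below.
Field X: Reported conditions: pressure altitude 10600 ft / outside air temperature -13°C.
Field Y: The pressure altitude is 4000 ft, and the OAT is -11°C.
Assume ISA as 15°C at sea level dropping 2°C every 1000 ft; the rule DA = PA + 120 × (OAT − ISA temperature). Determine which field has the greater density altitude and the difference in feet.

Field X: ISA temp = -6.2°C, deviation -6.8°C, DA = 10600 + 120 × (-6.8) = 9784 ft.
Field Y: ISA temp = 7°C, deviation -18°C, DA = 4000 + 120 × (-18) = 1840 ft.
Field X is higher by 9784 − 1840 = 7944 ft.

Field X by 7944 ft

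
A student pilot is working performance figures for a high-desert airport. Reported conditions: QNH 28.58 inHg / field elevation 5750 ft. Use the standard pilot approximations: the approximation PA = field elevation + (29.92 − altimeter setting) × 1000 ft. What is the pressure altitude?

Pressure correction = (29.92 − 28.58) × 1000 = +1340 ft.
Pressure altitude = 5750 + (+1340) = 7090 ft.

7090 ft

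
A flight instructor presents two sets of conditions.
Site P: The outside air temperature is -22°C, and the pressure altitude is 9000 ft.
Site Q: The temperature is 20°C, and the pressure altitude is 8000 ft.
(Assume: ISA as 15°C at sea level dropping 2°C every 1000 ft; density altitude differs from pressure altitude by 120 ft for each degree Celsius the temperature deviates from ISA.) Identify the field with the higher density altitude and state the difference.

Site P: ISA temp = -3°C, deviation -19°C, DA = 9000 + 120 × (-19) = 6720 ft.
Site Q: ISA temp = -1°C, deviation +21°C, DA = 8000 + 120 × 21 = 10520 ft.
Site Q is higher by 10520 − 6720 = 3800 ft.

Site Q by 3800 ft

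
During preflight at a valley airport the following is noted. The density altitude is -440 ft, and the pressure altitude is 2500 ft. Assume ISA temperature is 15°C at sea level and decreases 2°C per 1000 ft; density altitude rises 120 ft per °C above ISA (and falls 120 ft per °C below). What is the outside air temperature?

-14.5°C

Density altitude − pressure altitude = -440 − 2500 = -2940 ft.
At 120 ft/°C that is an ISA deviation of -2940/120 = -24.5°C.
ISA temperature at 2500 ft = 15 − 2 × (2500/1000) = 10°C.
OAT = ISA + deviation = 10 + (-24.5) = -14.5°C.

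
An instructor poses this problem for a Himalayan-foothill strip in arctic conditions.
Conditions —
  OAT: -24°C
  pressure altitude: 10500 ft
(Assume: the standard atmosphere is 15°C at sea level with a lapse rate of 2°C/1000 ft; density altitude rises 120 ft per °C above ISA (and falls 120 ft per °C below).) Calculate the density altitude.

8340 ft

ISA temperature at 10500 ft = 15 − 2 × (10500/1000) = -6°C.
ISA deviation = -24 − (-6) = -18°C.
Density altitude = 10500 + 120 × (-18) = 10500 + (-2160) = 8340 ft.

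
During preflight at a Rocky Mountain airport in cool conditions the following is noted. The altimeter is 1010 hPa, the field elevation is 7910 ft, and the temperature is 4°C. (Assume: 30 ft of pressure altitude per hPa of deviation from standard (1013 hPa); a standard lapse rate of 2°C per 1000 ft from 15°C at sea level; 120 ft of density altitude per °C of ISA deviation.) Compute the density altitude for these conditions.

Pressure altitude = 7910 + (1013 − 1010) × 30 = 7910 + (+90) = 8000 ft.
ISA temperature at 8000 ft = 15 − 2 × (8000/1000) = -1°C.
ISA deviation = 4 − (-1) = +5°C.
Density altitude = 8000 + 120 × (5) = 8600 ft.

8600 ft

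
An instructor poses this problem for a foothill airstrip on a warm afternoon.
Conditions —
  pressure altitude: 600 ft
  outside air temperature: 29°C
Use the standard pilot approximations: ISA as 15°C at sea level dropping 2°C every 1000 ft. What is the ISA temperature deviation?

ISA temperature at 600 ft = 15 − 2 × (600/1000) = 13.8°C.
Deviation = OAT − ISA = 29 − 13.8 = +15.2°C.

ISA+15.2°C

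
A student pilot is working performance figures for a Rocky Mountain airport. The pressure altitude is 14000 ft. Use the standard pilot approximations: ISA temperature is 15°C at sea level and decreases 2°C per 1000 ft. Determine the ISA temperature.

ISA temperature = 15 − 2 × (14000/1000) = 15 − 28 = -13°C.

-13°C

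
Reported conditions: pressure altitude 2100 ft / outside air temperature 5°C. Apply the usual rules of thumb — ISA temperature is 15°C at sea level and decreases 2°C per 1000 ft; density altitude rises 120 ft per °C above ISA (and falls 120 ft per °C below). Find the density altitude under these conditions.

1404 ft

ISA temperature at 2100 ft = 15 − 2 × (2100/1000) = 10.8°C.
ISA deviation = 5 − 10.8 = -5.8°C.
Density altitude = 2100 + 120 × (-5.8) = 2100 + (-696) = 1404 ft.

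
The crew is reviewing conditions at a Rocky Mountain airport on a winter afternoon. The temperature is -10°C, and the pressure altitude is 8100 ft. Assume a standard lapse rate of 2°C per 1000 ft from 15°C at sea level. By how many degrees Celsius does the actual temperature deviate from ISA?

ISA-8.8°C

ISA temperature at 8100 ft = 15 − 2 × (8100/1000) = -1.2°C.
Deviation = OAT − ISA = -10 − (-1.2) = -8.8°C.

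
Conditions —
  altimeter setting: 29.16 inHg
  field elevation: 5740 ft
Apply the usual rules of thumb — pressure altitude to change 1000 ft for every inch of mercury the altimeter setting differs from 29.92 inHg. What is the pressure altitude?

Pressure correction = (29.92 − 29.16) × 1000 = +760 ft.
Pressure altitude = 5740 + (+760) = 6500 ft.

6500 ft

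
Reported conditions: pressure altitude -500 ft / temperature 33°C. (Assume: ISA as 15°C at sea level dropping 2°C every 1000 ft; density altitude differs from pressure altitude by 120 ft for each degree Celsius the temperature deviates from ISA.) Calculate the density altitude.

1540 ft

ISA temperature at -500 ft = 15 − 2 × (-500/1000) = 16°C.
ISA deviation = 33 − 16 = +17°C.
Density altitude = -500 + 120 × (17) = -500 + (+2040) = 1540 ft.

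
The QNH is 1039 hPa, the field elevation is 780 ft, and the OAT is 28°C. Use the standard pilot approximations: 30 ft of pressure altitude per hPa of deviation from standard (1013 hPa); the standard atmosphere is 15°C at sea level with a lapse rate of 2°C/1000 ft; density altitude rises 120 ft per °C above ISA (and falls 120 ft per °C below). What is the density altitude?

1560 ft

Pressure altitude = 780 + (1013 − 1039) × 30 = 780 + (-780) = 0 ft.
ISA temperature at 0 ft = 15 − 2 × (0/1000) = 15°C.
ISA deviation = 28 − 15 = +13°C.
Density altitude = 0 + 120 × (13) = 1560 ft.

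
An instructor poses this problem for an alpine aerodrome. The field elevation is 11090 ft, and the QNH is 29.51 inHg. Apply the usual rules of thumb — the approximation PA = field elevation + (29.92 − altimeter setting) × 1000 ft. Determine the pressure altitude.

Pressure correction = (29.92 − 29.51) × 1000 = +410 ft.
Pressure altitude = 11090 + (+410) = 11500 ft.

11500 ft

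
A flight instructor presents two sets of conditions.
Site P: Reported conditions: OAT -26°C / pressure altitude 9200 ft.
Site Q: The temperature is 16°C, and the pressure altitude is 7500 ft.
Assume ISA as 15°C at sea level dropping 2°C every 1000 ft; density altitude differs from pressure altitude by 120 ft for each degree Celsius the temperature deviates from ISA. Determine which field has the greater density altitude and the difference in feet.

Site Q by 2932 ft

Site P: ISA temp = -3.4°C, deviation -22.6°C, DA = 9200 + 120 × (-22.6) = 6488 ft.
Site Q: ISA temp = 0°C, deviation +16°C, DA = 7500 + 120 × 16 = 9420 ft.
Site Q is higher by 9420 − 6488 = 2932 ft.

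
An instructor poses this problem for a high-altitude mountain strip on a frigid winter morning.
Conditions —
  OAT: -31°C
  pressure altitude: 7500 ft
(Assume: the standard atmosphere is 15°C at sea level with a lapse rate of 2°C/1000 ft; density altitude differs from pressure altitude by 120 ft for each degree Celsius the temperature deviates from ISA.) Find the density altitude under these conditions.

ISA temperature at 7500 ft = 15 − 2 × (7500/1000) = 0°C.
ISA deviation = -31 − 0 = -31°C.
Density altitude = 7500 + 120 × (-31) = 7500 + (-3720) = 3780 ft.

3780 ft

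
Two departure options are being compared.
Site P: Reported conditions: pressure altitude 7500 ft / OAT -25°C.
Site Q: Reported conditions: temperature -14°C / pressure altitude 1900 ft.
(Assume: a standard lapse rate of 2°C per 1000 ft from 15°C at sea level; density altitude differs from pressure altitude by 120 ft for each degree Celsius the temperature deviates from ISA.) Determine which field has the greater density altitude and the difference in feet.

Site P: ISA temp = 0°C, deviation -25°C, DA = 7500 + 120 × (-25) = 4500 ft.
Site Q: ISA temp = 11.2°C, deviation -25.2°C, DA = 1900 + 120 × (-25.2) = -1124 ft.
Site P is higher by 4500 − (-1124) = 5624 ft.

Site P by 5624 ft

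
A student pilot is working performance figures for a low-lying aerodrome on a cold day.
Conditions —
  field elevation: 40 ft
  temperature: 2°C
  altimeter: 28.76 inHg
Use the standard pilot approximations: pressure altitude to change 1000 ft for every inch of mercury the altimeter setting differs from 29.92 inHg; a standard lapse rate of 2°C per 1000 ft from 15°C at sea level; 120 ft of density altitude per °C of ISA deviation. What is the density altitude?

-72 ft

Pressure altitude = 40 + (29.92 − 28.76) × 1000 = 40 + (+1160) = 1200 ft.
ISA temperature at 1200 ft = 15 − 2 × (1200/1000) = 12.6°C.
ISA deviation = 2 − 12.6 = -10.6°C.
Density altitude = 1200 + 120 × (-10.6) = -72 ft.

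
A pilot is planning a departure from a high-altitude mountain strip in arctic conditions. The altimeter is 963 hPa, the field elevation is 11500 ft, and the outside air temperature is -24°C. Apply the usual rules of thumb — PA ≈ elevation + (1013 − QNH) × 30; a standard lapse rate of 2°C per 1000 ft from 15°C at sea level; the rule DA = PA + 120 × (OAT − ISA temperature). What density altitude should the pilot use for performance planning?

11440 ft

Pressure altitude = 11500 + (1013 − 963) × 30 = 11500 + (+1500) = 13000 ft.
ISA temperature at 13000 ft = 15 − 2 × (13000/1000) = -11°C.
ISA deviation = -24 − (-11) = -13°C.
Density altitude = 13000 + 120 × (-13) = 11440 ft.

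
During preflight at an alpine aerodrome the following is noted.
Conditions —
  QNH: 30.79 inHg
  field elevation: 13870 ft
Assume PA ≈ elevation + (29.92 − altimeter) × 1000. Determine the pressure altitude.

13000 ft

Pressure correction = (29.92 − 30.79) × 1000 = -870 ft.
Pressure altitude = 13870 + (-870) = 13000 ft.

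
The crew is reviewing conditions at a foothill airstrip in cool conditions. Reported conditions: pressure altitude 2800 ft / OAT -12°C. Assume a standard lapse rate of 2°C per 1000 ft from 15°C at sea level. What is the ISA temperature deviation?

ISA temperature at 2800 ft = 15 − 2 × (2800/1000) = 9.4°C.
Deviation = OAT − ISA = -12 − 9.4 = -21.4°C.

ISA-21.4°C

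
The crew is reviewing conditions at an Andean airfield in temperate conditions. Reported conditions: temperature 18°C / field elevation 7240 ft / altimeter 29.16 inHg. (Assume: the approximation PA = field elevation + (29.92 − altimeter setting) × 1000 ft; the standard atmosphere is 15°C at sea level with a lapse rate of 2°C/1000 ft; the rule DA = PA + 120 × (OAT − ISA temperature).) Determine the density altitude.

Pressure altitude = 7240 + (29.92 − 29.16) × 1000 = 7240 + (+760) = 8000 ft.
ISA temperature at 8000 ft = 15 − 2 × (8000/1000) = -1°C.
ISA deviation = 18 − (-1) = +19°C.
Density altitude = 8000 + 120 × (19) = 10280 ft.

10280 ft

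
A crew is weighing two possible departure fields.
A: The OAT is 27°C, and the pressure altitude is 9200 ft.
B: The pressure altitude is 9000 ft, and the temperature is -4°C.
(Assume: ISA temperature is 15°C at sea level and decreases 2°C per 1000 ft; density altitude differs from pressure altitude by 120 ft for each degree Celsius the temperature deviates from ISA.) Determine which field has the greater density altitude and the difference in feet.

A by 3968 ft

A: ISA temp = -3.4°C, deviation +30.4°C, DA = 9200 + 120 × 30.4 = 12848 ft.
B: ISA temp = -3°C, deviation -1°C, DA = 9000 + 120 × (-1) = 8880 ft.
A is higher by 12848 − 8880 = 3968 ft.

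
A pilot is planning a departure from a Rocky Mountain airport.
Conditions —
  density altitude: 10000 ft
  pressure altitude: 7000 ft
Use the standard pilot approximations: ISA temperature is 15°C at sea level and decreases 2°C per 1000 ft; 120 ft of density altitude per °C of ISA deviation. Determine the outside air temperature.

Density altitude − pressure altitude = 10000 − 7000 = +3000 ft.
At 120 ft/°C that is an ISA deviation of 3000/120 = +25°C.
ISA temperature at 7000 ft = 15 − 2 × (7000/1000) = 1°C.
OAT = ISA + deviation = 1 + (+25) = 26°C.

26°C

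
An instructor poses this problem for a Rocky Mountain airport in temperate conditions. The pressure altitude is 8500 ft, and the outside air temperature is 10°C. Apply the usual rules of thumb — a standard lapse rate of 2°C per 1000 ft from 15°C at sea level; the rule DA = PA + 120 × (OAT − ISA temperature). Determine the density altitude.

ISA temperature at 8500 ft = 15 − 2 × (8500/1000) = -2°C.
ISA deviation = 10 − (-2) = +12°C.
Density altitude = 8500 + 120 × (12) = 8500 + (+1440) = 9940 ft.

9940 ft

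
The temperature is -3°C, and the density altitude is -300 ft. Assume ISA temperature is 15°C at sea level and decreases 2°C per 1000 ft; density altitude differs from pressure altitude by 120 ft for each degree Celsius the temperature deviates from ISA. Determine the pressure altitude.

1500 ft

DA = PA + 120 × (OAT − (15 − 2·PA/1000)) = PA + 120·OAT − 1800 + 0.24·PA = 1.24·PA + 120·OAT − 1800.
So 1.24·PA = -300 − 120 × (-3) + 1800 = 1860.
PA = 1860 / 1.24 = 1500 ft.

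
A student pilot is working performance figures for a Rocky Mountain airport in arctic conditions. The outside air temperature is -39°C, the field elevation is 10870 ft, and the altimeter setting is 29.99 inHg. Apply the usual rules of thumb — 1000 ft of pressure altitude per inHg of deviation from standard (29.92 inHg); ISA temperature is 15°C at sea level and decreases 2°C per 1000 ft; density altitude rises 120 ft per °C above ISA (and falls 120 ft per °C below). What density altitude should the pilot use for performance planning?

6912 ft

Pressure altitude = 10870 + (29.92 − 29.99) × 1000 = 10870 + (-70) = 10800 ft.
ISA temperature at 10800 ft = 15 − 2 × (10800/1000) = -6.6°C.
ISA deviation = -39 − (-6.6) = -32.4°C.
Density altitude = 10800 + 120 × (-32.4) = 6912 ft.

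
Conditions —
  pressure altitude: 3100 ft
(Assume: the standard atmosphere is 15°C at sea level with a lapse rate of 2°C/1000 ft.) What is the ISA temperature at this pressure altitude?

ISA temperature = 15 − 2 × (3100/1000) = 15 − 6.2 = 8.8°C.

8.8°C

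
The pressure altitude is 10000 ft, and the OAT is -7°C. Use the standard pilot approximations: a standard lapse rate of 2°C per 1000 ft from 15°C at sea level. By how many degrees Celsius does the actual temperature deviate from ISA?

ISA-2°C

ISA temperature at 10000 ft = 15 − 2 × (10000/1000) = -5°C.
Deviation = OAT − ISA = -7 − (-5) = -2°C.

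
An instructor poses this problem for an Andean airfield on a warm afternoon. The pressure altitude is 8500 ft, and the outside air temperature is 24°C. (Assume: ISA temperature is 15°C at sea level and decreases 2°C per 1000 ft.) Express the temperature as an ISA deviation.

ISA+26°C

ISA temperature at 8500 ft = 15 − 2 × (8500/1000) = -2°C.
Deviation = OAT − ISA = 24 − (-2) = +26°C.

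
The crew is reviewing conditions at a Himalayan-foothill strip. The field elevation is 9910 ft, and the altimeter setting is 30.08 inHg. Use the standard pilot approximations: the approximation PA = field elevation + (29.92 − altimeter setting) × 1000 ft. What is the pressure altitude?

Pressure correction = (29.92 − 30.08) × 1000 = -160 ft.
Pressure altitude = 9910 + (-160) = 9750 ft.

9750 ft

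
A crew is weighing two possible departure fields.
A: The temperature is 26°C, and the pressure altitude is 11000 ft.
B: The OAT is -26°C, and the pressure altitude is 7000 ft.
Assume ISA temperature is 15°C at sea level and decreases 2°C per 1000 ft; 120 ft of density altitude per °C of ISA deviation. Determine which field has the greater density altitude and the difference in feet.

A: ISA temp = -7°C, deviation +33°C, DA = 11000 + 120 × 33 = 14960 ft.
B: ISA temp = 1°C, deviation -27°C, DA = 7000 + 120 × (-27) = 3760 ft.
A is higher by 14960 − 3760 = 11200 ft.

A by 11200 ft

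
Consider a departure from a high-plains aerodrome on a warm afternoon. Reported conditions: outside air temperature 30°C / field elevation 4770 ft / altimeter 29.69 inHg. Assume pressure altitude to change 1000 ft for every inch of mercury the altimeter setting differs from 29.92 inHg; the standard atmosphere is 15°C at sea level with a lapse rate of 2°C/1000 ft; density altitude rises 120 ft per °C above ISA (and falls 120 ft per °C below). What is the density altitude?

Pressure altitude = 4770 + (29.92 − 29.69) × 1000 = 4770 + (+230) = 5000 ft.
ISA temperature at 5000 ft = 15 − 2 × (5000/1000) = 5°C.
ISA deviation = 30 − 5 = +25°C.
Density altitude = 5000 + 120 × (25) = 8000 ft.

8000 ft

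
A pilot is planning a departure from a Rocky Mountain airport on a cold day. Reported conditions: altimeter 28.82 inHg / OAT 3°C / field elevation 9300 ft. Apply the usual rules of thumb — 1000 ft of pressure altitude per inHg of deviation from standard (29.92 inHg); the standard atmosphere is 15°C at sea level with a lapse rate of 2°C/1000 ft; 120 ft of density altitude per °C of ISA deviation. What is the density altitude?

11456 ft

Pressure altitude = 9300 + (29.92 − 28.82) × 1000 = 9300 + (+1100) = 10400 ft.
ISA temperature at 10400 ft = 15 − 2 × (10400/1000) = -5.8°C.
ISA deviation = 3 − (-5.8) = +8.8°C.
Density altitude = 10400 + 120 × (8.8) = 11456 ft.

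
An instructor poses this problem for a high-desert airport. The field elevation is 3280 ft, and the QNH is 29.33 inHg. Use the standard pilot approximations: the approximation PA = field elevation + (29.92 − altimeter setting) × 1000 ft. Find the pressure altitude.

Pressure correction = (29.92 − 29.33) × 1000 = +590 ft.
Pressure altitude = 3280 + (+590) = 3870 ft.

3870 ft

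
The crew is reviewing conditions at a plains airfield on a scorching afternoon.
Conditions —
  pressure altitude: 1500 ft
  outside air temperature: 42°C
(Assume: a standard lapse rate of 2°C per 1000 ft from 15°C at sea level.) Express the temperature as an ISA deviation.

ISA+30°C

ISA temperature at 1500 ft = 15 − 2 × (1500/1000) = 12°C.
Deviation = OAT − ISA = 42 − 12 = +30°C.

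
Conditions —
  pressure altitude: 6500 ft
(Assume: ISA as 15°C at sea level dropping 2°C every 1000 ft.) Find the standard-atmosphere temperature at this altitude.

2°C

ISA temperature = 15 − 2 × (6500/1000) = 15 − 13 = 2°C.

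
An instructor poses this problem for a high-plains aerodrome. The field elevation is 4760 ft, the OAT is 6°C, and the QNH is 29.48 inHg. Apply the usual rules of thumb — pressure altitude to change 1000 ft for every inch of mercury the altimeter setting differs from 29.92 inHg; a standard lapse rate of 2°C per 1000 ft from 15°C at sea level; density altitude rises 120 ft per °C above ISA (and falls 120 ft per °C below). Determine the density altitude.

5368 ft

Pressure altitude = 4760 + (29.92 − 29.48) × 1000 = 4760 + (+440) = 5200 ft.
ISA temperature at 5200 ft = 15 − 2 × (5200/1000) = 4.6°C.
ISA deviation = 6 − 4.6 = +1.4°C.
Density altitude = 5200 + 120 × (1.4) = 5368 ft.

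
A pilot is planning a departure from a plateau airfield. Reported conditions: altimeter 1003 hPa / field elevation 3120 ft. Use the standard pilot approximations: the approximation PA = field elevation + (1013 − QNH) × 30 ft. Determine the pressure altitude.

Pressure correction = (1013 − 1003) × 30 = +300 ft.
Pressure altitude = 3120 + (+300) = 3420 ft.

3420 ft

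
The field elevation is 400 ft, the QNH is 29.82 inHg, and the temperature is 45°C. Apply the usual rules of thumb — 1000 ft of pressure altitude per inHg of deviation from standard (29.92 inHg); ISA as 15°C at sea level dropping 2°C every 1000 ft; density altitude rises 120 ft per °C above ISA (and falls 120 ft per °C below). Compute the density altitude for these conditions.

4220 ft

Pressure altitude = 400 + (29.92 − 29.82) × 1000 = 400 + (+100) = 500 ft.
ISA temperature at 500 ft = 15 − 2 × (500/1000) = 14°C.
ISA deviation = 45 − 14 = +31°C.
Density altitude = 500 + 120 × (31) = 4220 ft.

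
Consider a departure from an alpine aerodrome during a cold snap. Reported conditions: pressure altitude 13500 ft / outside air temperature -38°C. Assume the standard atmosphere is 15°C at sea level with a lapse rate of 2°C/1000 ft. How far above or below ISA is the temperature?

ISA-26°C

ISA temperature at 13500 ft = 15 − 2 × (13500/1000) = -12°C.
Deviation = OAT − ISA = -38 − (-12) = -26°C.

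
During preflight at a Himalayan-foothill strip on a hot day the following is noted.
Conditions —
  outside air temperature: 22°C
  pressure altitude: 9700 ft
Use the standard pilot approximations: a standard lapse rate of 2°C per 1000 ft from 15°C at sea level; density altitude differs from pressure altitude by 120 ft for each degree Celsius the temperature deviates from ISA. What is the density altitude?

12868 ft

ISA temperature at 9700 ft = 15 − 2 × (9700/1000) = -4.4°C.
ISA deviation = 22 − (-4.4) = +26.4°C.
Density altitude = 9700 + 120 × (26.4) = 9700 + (+3168) = 12868 ft.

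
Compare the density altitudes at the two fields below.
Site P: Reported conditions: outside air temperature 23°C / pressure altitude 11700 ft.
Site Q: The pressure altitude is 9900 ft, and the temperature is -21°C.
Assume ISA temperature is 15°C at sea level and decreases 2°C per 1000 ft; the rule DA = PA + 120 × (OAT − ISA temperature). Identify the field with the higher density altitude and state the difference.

Site P: ISA temp = -8.4°C, deviation +31.4°C, DA = 11700 + 120 × 31.4 = 15468 ft.
Site Q: ISA temp = -4.8°C, deviation -16.2°C, DA = 9900 + 120 × (-16.2) = 7956 ft.
Site P is higher by 15468 − 7956 = 7512 ft.

Site P by 7512 ft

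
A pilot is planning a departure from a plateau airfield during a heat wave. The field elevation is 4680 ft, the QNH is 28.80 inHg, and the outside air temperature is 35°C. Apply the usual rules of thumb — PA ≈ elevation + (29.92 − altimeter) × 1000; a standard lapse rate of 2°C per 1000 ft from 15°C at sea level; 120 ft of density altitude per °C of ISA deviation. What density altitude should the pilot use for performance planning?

9592 ft

Pressure altitude = 4680 + (29.92 − 28.80) × 1000 = 4680 + (+1120) = 5800 ft.
ISA temperature at 5800 ft = 15 − 2 × (5800/1000) = 3.4°C.
ISA deviation = 35 − 3.4 = +31.6°C.
Density altitude = 5800 + 120 × (31.6) = 9592 ft.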